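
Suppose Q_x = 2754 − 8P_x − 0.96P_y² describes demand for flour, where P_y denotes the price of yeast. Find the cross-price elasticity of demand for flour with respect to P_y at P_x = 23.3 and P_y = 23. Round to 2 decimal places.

-0.49

At P_x = 23.3 and P_y = 23: Q_x = 2059.76.
∂Q_x/∂P_y = -1.92P_y = -1.92(23) = -44.1600.
ε = (∂Q_x/∂P_y)(P_y/Q_x) = -44.1600 × (23/2059.76) ≈ -0.49.
ε < 0: complements.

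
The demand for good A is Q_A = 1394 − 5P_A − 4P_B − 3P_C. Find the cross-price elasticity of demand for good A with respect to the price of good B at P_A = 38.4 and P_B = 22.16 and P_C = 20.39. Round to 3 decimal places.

-0.084

At P_A = 38.4 and P_B = 22.16 and P_C = 20.39: Q_A = 1052.19.
∂Q_A/∂P_B = -4.
ε = (∂Q_A/∂P_B)(P_B/Q_A) = -4 × (22.16/1052.19) ≈ -0.084.
Since ε < 0, good A and good B are complements.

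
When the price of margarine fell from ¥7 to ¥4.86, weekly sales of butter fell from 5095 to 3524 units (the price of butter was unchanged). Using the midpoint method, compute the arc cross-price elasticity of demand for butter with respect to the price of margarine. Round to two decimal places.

ΔQ_A = 3524 − 5095 = -1571; ΔP_B = 4.86 − 7 = -2.14.
Midpoints: Q̄_A = 4309.5, P̄_B = 5.93.
ε = (ΔQ_A/Q̄_A)/(ΔP_B/P̄_B) = (-1571/4309.5)/(-2.14/5.93) ≈ 1.01.

1.01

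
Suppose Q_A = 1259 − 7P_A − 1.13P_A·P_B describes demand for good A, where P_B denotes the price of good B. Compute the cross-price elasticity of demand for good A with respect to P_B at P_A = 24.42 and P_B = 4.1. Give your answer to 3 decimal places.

-0.116

At P_A = 24.42 and P_B = 4.1: Q_A = 974.922.
∂Q_A/∂P_B = -1.13P_A = -1.13(24.42) = -27.5946.
ε = (∂Q_A/∂P_B)(P_B/Q_A) = -27.5946 × (4.1/974.922) ≈ -0.116.
ε < 0: complements.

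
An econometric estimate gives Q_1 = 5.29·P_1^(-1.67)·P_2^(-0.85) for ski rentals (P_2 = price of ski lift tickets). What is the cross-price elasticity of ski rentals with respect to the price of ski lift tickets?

-0.85

In a log-linear (constant-elasticity) demand function, the coefficient on the exponent of P_2 is the cross-price elasticity.
ε = -0.85. Negative, so ski rentals and ski lift tickets are complements.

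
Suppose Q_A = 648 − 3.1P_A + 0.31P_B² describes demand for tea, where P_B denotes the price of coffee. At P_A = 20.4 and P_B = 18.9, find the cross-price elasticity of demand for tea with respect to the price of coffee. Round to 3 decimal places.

At P_A = 20.4 and P_B = 18.9: Q_A = 695.495.
∂Q_A/∂P_B = 0.62P_B = 0.62(18.9) = 11.7180.
ε = (∂Q_A/∂P_B)(P_B/Q_A) = 11.7180 × (18.9/695.495) ≈ 0.318.

0.318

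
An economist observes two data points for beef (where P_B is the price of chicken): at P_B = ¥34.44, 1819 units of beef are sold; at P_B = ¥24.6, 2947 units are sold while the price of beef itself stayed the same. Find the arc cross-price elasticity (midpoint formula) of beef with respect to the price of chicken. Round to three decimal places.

ΔQ_A = 2947 − 1819 = 1128; ΔP_B = 24.6 − 34.44 = -9.84.
Midpoints: Q̄_A = 2383.0, P̄_B = 29.52.
ε = (ΔQ_A/Q̄_A)/(ΔP_B/P̄_B) = (1128/2383.0)/(-9.84/29.52) ≈ -1.420.

-1.420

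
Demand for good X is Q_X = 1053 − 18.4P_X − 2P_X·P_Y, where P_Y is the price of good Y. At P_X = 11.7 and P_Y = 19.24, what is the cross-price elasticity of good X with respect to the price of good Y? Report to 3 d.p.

-1.162

At P_X = 11.7 and P_Y = 19.24: Q_X = 387.504.
∂Q_X/∂P_Y = -2P_X = -2(11.7) = -23.4000.
ε = (∂Q_X/∂P_Y)(P_Y/Q_X) = -23.4000 × (19.24/387.504) ≈ -1.162.
ε < 0: complements.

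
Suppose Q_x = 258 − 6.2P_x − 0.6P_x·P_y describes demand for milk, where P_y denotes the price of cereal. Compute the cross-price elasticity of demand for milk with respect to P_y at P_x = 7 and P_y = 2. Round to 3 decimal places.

-0.041

At P_x = 7 and P_y = 2: Q_x = 206.2.
∂Q_x/∂P_y = -0.6P_x = -0.6(7) = -4.2000.
ε = (∂Q_x/∂P_y)(P_y/Q_x) = -4.2000 × (2/206.2) ≈ -0.041.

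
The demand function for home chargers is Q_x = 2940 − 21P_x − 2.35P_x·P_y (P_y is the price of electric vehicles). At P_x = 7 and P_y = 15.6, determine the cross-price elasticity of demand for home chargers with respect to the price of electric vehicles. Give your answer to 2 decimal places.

-0.10

At P_x = 7 and P_y = 15.6: Q_x = 2536.38.
∂Q_x/∂P_y = -2.35P_x = -2.35(7) = -16.4500.
ε = (∂Q_x/∂P_y)(P_y/Q_x) = -16.4500 × (15.6/2536.38) ≈ -0.10.
ε < 0: complements.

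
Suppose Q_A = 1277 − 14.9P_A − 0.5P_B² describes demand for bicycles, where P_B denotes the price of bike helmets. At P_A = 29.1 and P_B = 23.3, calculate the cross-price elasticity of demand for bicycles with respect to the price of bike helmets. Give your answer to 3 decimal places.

-0.949

At P_A = 29.1 and P_B = 23.3: Q_A = 571.965.
∂Q_A/∂P_B = -1P_B = -1(23.3) = -23.3000.
ε = (∂Q_A/∂P_B)(P_B/Q_A) = -23.3000 × (23.3/571.965) ≈ -0.949.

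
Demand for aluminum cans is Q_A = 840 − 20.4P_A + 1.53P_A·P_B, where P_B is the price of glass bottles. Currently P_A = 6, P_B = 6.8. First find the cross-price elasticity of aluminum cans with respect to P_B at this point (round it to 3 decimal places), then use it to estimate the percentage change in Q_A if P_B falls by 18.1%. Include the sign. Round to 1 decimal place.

-1.4%

At P_A = 6, P_B = 6.8: Q_A = 780.024.
∂Q_A/∂P_B = 1.53P_A = 9.1800.
ε = (∂Q_A/∂P_B)(P_B/Q_A) = 9.1800 × 6.8/780.024 ≈ 0.080.
%ΔQ_A ≈ ε × %ΔP_B = 0.080 × (-18.1%) = -1.4%.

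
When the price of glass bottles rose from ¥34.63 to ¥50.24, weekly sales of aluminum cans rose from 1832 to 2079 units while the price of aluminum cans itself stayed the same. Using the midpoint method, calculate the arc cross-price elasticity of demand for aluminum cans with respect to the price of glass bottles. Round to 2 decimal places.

0.34

ΔQ_A = 2079 − 1832 = 247; ΔP_B = 50.24 − 34.63 = 15.61.
Midpoints: Q̄_A = 1955.5, P̄_B = 42.44.
ε = (ΔQ_A/Q̄_A)/(ΔP_B/P̄_B) = (247/1955.5)/(15.61/42.44) ≈ 0.34.
ε > 0: aluminum cans and glass bottles are substitutes.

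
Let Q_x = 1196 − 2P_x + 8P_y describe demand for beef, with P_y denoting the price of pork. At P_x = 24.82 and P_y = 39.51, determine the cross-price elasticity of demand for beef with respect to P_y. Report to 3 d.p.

0.216

At P_x = 24.82 and P_y = 39.51: Q_x = 1462.44.
∂Q_x/∂P_y = 8.
ε = (∂Q_x/∂P_y)(P_y/Q_x) = 8 × (39.51/1462.44) ≈ 0.216.
Since ε > 0, beef and pork are substitutes.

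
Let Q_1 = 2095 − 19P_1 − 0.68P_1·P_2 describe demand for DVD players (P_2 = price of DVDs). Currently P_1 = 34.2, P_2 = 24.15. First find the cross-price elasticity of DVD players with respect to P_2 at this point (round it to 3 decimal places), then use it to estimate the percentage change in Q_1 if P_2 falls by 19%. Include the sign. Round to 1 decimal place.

12.1%

At P_1 = 34.2, P_2 = 24.15: Q_1 = 883.568.
∂Q_1/∂P_2 = -0.68P_1 = -23.2560.
ε = (∂Q_1/∂P_2)(P_2/Q_1) = -23.2560 × 24.15/883.568 ≈ -0.636.
%ΔQ_1 ≈ ε × %ΔP_2 = -0.636 × (-19%) = 12.1%.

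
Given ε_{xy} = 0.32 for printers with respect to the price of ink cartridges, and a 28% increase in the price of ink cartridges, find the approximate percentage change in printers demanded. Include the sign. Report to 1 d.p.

9.0%

%ΔQ ≈ ε × %ΔP of ink cartridges = 0.32 × (28%) = 9.0%.
Demand for printers rises by about 9.0%.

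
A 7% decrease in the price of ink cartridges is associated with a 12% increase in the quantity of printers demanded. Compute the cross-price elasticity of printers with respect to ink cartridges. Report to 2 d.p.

-1.71

ε = (%ΔQ of printers) / (%ΔP of ink cartridges) = (12%) / (-7%) ≈ -1.71.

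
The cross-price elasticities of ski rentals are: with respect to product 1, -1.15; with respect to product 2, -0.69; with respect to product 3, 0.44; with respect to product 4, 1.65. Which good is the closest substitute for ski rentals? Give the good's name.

product 4

Substitutes have ε > 0. Among the positive values, 1.65 (product 4) is largest.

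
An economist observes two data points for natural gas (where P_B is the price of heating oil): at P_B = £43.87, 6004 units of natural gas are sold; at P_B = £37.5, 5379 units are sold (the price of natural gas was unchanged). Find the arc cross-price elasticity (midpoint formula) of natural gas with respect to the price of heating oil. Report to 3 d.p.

ΔQ_A = 5379 − 6004 = -625; ΔP_B = 37.5 − 43.87 = -6.37.
Midpoints: Q̄_A = 5691.5, P̄_B = 40.69.
ε = (ΔQ_A/Q̄_A)/(ΔP_B/P̄_B) = (-625/5691.5)/(-6.37/40.69) ≈ 0.701.
ε > 0: natural gas and heating oil are substitutes.

0.701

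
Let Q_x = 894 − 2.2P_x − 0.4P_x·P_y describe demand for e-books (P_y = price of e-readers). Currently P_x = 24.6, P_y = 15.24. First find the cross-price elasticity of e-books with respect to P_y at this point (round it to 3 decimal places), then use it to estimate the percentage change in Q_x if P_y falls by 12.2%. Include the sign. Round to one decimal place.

2.6%

At P_x = 24.6, P_y = 15.24: Q_x = 689.918.
∂Q_x/∂P_y = -0.4P_x = -9.8400.
ε = (∂Q_x/∂P_y)(P_y/Q_x) = -9.8400 × 15.24/689.918 ≈ -0.217.
%ΔQ_x ≈ ε × %ΔP_y = -0.217 × (-12.2%) = 2.6%.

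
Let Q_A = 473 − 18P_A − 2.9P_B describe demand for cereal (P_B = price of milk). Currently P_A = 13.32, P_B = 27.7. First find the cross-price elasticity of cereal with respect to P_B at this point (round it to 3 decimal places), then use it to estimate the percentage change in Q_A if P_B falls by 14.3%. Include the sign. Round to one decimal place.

7.5%

At P_A = 13.32, P_B = 27.7: Q_A = 152.91.
∂Q_A/∂P_B = -2.9.
ε = (∂Q_A/∂P_B)(P_B/Q_A) = -2.9000 × 27.7/152.91 ≈ -0.525.
%ΔQ_A ≈ ε × %ΔP_B = -0.525 × (-14.3%) = 7.5%.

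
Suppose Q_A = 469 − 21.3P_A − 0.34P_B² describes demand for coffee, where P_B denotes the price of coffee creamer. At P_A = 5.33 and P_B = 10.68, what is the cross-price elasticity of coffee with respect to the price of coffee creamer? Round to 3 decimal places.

-0.245

At P_A = 5.33 and P_B = 10.68: Q_A = 316.690.
∂Q_A/∂P_B = -0.68P_B = -0.68(10.68) = -7.2624.
ε = (∂Q_A/∂P_B)(P_B/Q_A) = -7.2624 × (10.68/316.690) ≈ -0.245.
ε < 0: complements.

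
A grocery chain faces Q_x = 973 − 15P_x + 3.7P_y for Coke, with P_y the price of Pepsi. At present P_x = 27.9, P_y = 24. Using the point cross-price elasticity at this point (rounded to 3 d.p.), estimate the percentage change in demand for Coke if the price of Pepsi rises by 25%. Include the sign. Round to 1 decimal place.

3.5%

At P_x = 27.9, P_y = 24: Q_x = 643.3.
∂Q_x/∂P_y = 3.7.
ε = (∂Q_x/∂P_y)(P_y/Q_x) = 3.7000 × 24/643.3 ≈ 0.138.
%ΔQ_x ≈ ε × %ΔP_y = 0.138 × (25%) = 3.5%.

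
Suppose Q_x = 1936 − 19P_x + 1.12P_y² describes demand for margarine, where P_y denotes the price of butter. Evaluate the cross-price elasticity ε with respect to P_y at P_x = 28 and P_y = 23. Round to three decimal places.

0.594

At P_x = 28 and P_y = 23: Q_x = 1996.48.
∂Q_x/∂P_y = 2.24P_y = 2.24(23) = 51.5200.
ε = (∂Q_x/∂P_y)(P_y/Q_x) = 51.5200 × (23/1996.48) ≈ 0.594.
ε > 0: substitutes.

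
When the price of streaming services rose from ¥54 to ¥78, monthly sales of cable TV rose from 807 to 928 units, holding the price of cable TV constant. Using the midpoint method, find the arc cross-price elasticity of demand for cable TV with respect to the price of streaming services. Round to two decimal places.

0.38

ΔQ_A = 928 − 807 = 121; ΔP_B = 78 − 54 = 24.
Midpoints: Q̄_A = 867.5, P̄_B = 66.00.
ε = (ΔQ_A/Q̄_A)/(ΔP_B/P̄_B) = (121/867.5)/(24/66.00) ≈ 0.38.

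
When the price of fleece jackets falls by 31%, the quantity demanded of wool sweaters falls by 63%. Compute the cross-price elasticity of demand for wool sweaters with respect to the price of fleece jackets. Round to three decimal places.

2.032

ε = (%ΔQ of wool sweaters) / (%ΔP of fleece jackets) = (-63%) / (-31%) ≈ 2.032.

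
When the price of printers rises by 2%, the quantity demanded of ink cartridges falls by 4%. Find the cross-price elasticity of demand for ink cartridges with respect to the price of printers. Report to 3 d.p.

-2.000

ε = (%ΔQ of ink cartridges) / (%ΔP of printers) = (-4%) / (2%) ≈ -2.000.
Negative cross-price elasticity: complements.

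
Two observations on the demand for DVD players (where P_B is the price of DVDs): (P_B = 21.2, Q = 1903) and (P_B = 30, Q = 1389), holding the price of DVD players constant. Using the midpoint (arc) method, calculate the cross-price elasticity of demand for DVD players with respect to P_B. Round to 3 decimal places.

-0.908

ΔQ_A = 1389 − 1903 = -514; ΔP_B = 30 − 21.2 = 8.8.
Midpoints: Q̄_A = 1646.0, P̄_B = 25.60.
ε = (ΔQ_A/Q̄_A)/(ΔP_B/P̄_B) = (-514/1646.0)/(8.8/25.60) ≈ -0.908.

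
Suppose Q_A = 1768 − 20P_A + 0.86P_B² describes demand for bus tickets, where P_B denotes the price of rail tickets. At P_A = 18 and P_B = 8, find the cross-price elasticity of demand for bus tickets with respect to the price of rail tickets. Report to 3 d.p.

At P_A = 18 and P_B = 8: Q_A = 1463.04.
∂Q_A/∂P_B = 1.72P_B = 1.72(8) = 13.7600.
ε = (∂Q_A/∂P_B)(P_B/Q_A) = 13.7600 × (8/1463.04) ≈ 0.075.

0.075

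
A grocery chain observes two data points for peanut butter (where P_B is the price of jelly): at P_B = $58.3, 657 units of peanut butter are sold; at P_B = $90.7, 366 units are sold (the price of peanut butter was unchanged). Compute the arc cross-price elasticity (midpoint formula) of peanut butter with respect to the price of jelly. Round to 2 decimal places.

ΔQ_A = 366 − 657 = -291; ΔP_B = 90.7 − 58.3 = 32.4.
Midpoints: Q̄_A = 511.5, P̄_B = 74.50.
ε = (ΔQ_A/Q̄_A)/(ΔP_B/P̄_B) = (-291/511.5)/(32.4/74.50) ≈ -1.31.

-1.31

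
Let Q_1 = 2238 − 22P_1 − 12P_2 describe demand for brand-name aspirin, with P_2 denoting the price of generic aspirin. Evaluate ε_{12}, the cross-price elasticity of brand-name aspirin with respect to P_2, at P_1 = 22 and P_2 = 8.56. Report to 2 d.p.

At P_1 = 22 and P_2 = 8.56: Q_1 = 1651.28.
∂Q_1/∂P_2 = -12.
ε = (∂Q_1/∂P_2)(P_2/Q_1) = -12 × (8.56/1651.28) ≈ -0.06.

-0.06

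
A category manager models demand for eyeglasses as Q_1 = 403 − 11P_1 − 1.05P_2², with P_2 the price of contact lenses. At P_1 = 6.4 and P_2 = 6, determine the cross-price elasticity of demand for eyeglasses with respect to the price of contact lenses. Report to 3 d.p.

At P_1 = 6.4 and P_2 = 6: Q_1 = 294.8.
∂Q_1/∂P_2 = -2.1P_2 = -2.1(6) = -12.6000.
ε = (∂Q_1/∂P_2)(P_2/Q_1) = -12.6000 × (6/294.8) ≈ -0.256.
ε < 0: complements.

-0.256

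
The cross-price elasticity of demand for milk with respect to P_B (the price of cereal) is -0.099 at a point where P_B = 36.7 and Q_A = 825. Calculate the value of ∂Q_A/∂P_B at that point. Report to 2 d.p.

-2.23

ε = (∂Q_A/∂P_B)·(P_B/Q_A) ⇒ ∂Q_A/∂P_B = ε·Q_A/P_B = -0.099 × 825/36.7 ≈ -2.23.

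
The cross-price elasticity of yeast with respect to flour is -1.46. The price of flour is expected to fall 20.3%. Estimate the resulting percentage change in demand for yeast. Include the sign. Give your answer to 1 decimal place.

29.6%

%ΔQ ≈ ε × %ΔP of flour = -1.46 × (-20.3%) = 29.6%.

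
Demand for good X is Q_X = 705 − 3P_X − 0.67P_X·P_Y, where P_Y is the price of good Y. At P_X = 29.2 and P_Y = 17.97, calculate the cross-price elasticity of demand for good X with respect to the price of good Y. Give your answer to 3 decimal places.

-1.322

At P_X = 29.2 and P_Y = 17.97: Q_X = 265.835.
∂Q_X/∂P_Y = -0.67P_X = -0.67(29.2) = -19.5640.
ε = (∂Q_X/∂P_Y)(P_Y/Q_X) = -19.5640 × (17.97/265.835) ≈ -1.322.
ε < 0: complements.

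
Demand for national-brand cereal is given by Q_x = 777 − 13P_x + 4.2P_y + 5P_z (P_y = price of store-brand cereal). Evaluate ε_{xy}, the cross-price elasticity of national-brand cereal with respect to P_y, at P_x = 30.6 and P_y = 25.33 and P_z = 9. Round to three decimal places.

0.201

At P_x = 30.6 and P_y = 25.33 and P_z = 9: Q_x = 530.586.
∂Q_x/∂P_y = 4.2.
ε = (∂Q_x/∂P_y)(P_y/Q_x) = 4.2 × (25.33/530.586) ≈ 0.201.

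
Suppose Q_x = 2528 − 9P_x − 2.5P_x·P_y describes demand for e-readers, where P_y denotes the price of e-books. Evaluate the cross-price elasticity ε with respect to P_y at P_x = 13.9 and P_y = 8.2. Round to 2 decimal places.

-0.13

At P_x = 13.9 and P_y = 8.2: Q_x = 2117.95.
∂Q_x/∂P_y = -2.5P_x = -2.5(13.9) = -34.7500.
ε = (∂Q_x/∂P_y)(P_y/Q_x) = -34.7500 × (8.2/2117.95) ≈ -0.13.
ε < 0: complements.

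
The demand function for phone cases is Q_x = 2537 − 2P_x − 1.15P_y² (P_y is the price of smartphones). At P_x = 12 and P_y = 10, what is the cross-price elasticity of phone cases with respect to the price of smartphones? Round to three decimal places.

At P_x = 12 and P_y = 10: Q_x = 2398.
∂Q_x/∂P_y = -2.3P_y = -2.3(10) = -23.0000.
ε = (∂Q_x/∂P_y)(P_y/Q_x) = -23.0000 × (10/2398) ≈ -0.096.

-0.096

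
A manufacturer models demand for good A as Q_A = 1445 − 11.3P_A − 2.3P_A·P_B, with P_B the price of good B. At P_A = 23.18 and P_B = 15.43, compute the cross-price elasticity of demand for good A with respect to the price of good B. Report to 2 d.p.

-2.28

At P_A = 23.18 and P_B = 15.43: Q_A = 360.431.
∂Q_A/∂P_B = -2.3P_A = -2.3(23.18) = -53.3140.
ε = (∂Q_A/∂P_B)(P_B/Q_A) = -53.3140 × (15.43/360.431) ≈ -2.28.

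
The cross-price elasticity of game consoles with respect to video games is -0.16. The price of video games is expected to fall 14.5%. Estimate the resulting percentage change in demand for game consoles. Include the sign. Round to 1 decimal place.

2.3%

%ΔQ ≈ ε × %ΔP of video games = -0.16 × (-14.5%) = 2.3%.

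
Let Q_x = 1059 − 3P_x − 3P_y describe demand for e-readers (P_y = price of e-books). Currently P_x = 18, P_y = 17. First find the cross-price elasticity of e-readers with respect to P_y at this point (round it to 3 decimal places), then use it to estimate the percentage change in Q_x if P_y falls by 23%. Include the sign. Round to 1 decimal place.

At P_x = 18, P_y = 17: Q_x = 954.
∂Q_x/∂P_y = -3.
ε = (∂Q_x/∂P_y)(P_y/Q_x) = -3.0000 × 17/954 ≈ -0.053.
%ΔQ_x ≈ ε × %ΔP_y = -0.053 × (-23%) = 1.2%.

1.2%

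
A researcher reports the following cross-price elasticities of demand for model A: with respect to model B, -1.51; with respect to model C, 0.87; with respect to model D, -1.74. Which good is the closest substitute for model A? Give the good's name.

Substitutes have ε > 0. Among the positive values, 0.87 (model C) is largest.

model C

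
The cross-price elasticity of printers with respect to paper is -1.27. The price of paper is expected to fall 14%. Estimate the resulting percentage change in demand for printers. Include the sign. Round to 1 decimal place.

17.8%

%ΔQ ≈ ε × %ΔP of paper = -1.27 × (-14%) = 17.8%.
Demand for printers rises by about 17.8%.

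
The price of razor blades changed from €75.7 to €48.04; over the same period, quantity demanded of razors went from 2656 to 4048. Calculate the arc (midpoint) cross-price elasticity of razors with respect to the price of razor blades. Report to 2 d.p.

-0.93

ΔQ_A = 4048 − 2656 = 1392; ΔP_B = 48.04 − 75.7 = -27.66.
Midpoints: Q̄_A = 3352.0, P̄_B = 61.87.
ε = (ΔQ_A/Q̄_A)/(ΔP_B/P̄_B) = (1392/3352.0)/(-27.66/61.87) ≈ -0.93.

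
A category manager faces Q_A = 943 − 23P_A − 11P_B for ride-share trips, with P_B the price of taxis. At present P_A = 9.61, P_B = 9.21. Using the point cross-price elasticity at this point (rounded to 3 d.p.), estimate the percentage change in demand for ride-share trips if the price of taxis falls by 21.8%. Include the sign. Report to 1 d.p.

At P_A = 9.61, P_B = 9.21: Q_A = 620.66.
∂Q_A/∂P_B = -11.
ε = (∂Q_A/∂P_B)(P_B/Q_A) = -11.0000 × 9.21/620.66 ≈ -0.163.
%ΔQ_A ≈ ε × %ΔP_B = -0.163 × (-21.8%) = 3.6%.

3.6%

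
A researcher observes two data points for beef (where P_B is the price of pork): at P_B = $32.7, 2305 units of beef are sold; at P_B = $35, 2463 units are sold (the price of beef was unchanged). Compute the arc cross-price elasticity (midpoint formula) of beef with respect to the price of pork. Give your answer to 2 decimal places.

0.98

ΔQ_A = 2463 − 2305 = 158; ΔP_B = 35 − 32.7 = 2.3.
Midpoints: Q̄_A = 2384.0, P̄_B = 33.85.
ε = (ΔQ_A/Q̄_A)/(ΔP_B/P̄_B) = (158/2384.0)/(2.3/33.85) ≈ 0.98.
ε > 0: beef and pork are substitutes.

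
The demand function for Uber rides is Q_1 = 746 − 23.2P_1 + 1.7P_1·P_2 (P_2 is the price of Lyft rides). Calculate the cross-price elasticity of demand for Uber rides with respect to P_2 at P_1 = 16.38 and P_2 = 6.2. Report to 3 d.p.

At P_1 = 16.38 and P_2 = 6.2: Q_1 = 538.629.
∂Q_1/∂P_2 = 1.7P_1 = 1.7(16.38) = 27.8460.
ε = (∂Q_1/∂P_2)(P_2/Q_1) = 27.8460 × (6.2/538.629) ≈ 0.321.

0.321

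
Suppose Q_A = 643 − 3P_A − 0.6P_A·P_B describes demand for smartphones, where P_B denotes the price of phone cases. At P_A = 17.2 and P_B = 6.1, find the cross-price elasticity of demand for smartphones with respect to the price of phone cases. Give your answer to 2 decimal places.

-0.12

At P_A = 17.2 and P_B = 6.1: Q_A = 528.448.
∂Q_A/∂P_B = -0.6P_A = -0.6(17.2) = -10.3200.
ε = (∂Q_A/∂P_B)(P_B/Q_A) = -10.3200 × (6.1/528.448) ≈ -0.12.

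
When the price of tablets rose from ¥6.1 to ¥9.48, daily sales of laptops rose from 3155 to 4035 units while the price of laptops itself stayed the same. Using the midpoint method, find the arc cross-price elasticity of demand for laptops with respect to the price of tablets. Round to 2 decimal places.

ΔQ_A = 4035 − 3155 = 880; ΔP_B = 9.48 − 6.1 = 3.38.
Midpoints: Q̄_A = 3595.0, P̄_B = 7.79.
ε = (ΔQ_A/Q̄_A)/(ΔP_B/P̄_B) = (880/3595.0)/(3.38/7.79) ≈ 0.56.
ε > 0: laptops and tablets are substitutes.

0.56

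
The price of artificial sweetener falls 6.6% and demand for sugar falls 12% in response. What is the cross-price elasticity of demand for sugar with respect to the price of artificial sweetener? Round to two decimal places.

ε = (%ΔQ of sugar) / (%ΔP of artificial sweetener) = (-12%) / (-6.6%) ≈ 1.82.

1.82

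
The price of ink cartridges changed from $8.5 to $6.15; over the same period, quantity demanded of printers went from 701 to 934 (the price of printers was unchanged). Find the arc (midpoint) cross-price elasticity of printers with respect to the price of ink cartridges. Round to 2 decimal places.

-0.89

ΔQ_A = 934 − 701 = 233; ΔP_B = 6.15 − 8.5 = -2.35.
Midpoints: Q̄_A = 817.5, P̄_B = 7.33.
ε = (ΔQ_A/Q̄_A)/(ΔP_B/P̄_B) = (233/817.5)/(-2.35/7.33) ≈ -0.89.
ε < 0: printers and ink cartridges are complements.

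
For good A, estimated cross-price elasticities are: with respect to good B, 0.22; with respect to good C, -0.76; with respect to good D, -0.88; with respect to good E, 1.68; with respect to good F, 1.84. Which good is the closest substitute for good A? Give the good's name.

Substitutes have ε > 0. Among the positive values, 1.84 (good F) is largest.

good F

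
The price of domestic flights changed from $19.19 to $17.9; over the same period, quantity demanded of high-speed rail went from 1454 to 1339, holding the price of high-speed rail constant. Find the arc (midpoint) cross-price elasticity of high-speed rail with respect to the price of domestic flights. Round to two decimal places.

ΔQ_A = 1339 − 1454 = -115; ΔP_B = 17.9 − 19.19 = -1.29.
Midpoints: Q̄_A = 1396.5, P̄_B = 18.55.
ε = (ΔQ_A/Q̄_A)/(ΔP_B/P̄_B) = (-115/1396.5)/(-1.29/18.55) ≈ 1.18.
ε > 0: high-speed rail and domestic flights are substitutes.

1.18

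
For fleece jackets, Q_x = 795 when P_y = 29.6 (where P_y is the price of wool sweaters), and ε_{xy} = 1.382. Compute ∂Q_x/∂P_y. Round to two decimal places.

ε = (∂Q_x/∂P_y)·(P_y/Q_x) ⇒ ∂Q_x/∂P_y = ε·Q_x/P_y = 1.382 × 795/29.6 ≈ 37.12.

37.12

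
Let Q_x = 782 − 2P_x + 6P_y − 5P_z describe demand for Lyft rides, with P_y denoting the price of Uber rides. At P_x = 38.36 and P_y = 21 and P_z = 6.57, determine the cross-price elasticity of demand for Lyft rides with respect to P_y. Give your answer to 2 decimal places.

At P_x = 38.36 and P_y = 21 and P_z = 6.57: Q_x = 798.43.
∂Q_x/∂P_y = 6.
ε = (∂Q_x/∂P_y)(P_y/Q_x) = 6 × (21/798.43) ≈ 0.16.

0.16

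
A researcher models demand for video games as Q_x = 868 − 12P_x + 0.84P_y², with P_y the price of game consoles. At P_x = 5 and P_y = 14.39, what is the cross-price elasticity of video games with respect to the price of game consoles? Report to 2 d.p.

At P_x = 5 and P_y = 14.39: Q_x = 981.941.
∂Q_x/∂P_y = 1.68P_y = 1.68(14.39) = 24.1752.
ε = (∂Q_x/∂P_y)(P_y/Q_x) = 24.1752 × (14.39/981.941) ≈ 0.35.

0.35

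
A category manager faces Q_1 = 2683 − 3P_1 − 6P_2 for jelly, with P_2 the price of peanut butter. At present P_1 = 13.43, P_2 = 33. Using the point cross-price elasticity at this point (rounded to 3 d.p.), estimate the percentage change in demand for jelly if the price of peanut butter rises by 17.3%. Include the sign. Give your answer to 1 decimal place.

-1.4%

At P_1 = 13.43, P_2 = 33: Q_1 = 2444.71.
∂Q_1/∂P_2 = -6.
ε = (∂Q_1/∂P_2)(P_2/Q_1) = -6.0000 × 33/2444.71 ≈ -0.081.
%ΔQ_1 ≈ ε × %ΔP_2 = -0.081 × (17.3%) = -1.4%.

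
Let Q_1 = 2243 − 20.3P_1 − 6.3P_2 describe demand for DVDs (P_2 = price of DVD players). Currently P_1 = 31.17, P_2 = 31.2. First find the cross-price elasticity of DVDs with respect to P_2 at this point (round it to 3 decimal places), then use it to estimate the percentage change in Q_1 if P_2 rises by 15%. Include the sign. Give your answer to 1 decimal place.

At P_1 = 31.17, P_2 = 31.2: Q_1 = 1413.689.
∂Q_1/∂P_2 = -6.3.
ε = (∂Q_1/∂P_2)(P_2/Q_1) = -6.3000 × 31.2/1413.689 ≈ -0.139.
%ΔQ_1 ≈ ε × %ΔP_2 = -0.139 × (15%) = -2.1%.

-2.1%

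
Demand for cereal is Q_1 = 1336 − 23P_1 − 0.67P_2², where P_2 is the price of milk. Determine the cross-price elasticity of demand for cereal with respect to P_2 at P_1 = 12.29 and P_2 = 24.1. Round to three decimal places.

At P_1 = 12.29 and P_2 = 24.1: Q_1 = 664.187.
∂Q_1/∂P_2 = -1.34P_2 = -1.34(24.1) = -32.2940.
ε = (∂Q_1/∂P_2)(P_2/Q_1) = -32.2940 × (24.1/664.187) ≈ -1.172.

-1.172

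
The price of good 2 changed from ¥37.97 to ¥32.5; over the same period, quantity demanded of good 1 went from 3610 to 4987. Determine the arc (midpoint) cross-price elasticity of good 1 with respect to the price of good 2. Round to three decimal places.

ΔQ_1 = 4987 − 3610 = 1377; ΔP_2 = 32.5 − 37.97 = -5.47.
Midpoints: Q̄_1 = 4298.5, P̄_2 = 35.23.
ε = (ΔQ_1/Q̄_1)/(ΔP_2/P̄_2) = (1377/4298.5)/(-5.47/35.23) ≈ -2.063.
ε < 0: good 1 and good 2 are complements.

-2.063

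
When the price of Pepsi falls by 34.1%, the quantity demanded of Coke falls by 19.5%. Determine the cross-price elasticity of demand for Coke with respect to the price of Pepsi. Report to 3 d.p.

ε = (%ΔQ of Coke) / (%ΔP of Pepsi) = (-19.5%) / (-34.1%) ≈ 0.572.

0.572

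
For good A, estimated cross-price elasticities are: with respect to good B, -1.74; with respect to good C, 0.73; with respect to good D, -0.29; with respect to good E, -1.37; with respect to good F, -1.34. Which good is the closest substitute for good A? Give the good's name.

Substitutes have ε > 0. Among the positive values, 0.73 (good C) is largest.

good C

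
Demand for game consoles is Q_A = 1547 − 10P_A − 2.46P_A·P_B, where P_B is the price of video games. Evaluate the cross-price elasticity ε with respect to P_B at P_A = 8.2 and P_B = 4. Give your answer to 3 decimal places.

-0.058

At P_A = 8.2 and P_B = 4: Q_A = 1384.312.
∂Q_A/∂P_B = -2.46P_A = -2.46(8.2) = -20.1720.
ε = (∂Q_A/∂P_B)(P_B/Q_A) = -20.1720 × (4/1384.312) ≈ -0.058.
ε < 0: complements.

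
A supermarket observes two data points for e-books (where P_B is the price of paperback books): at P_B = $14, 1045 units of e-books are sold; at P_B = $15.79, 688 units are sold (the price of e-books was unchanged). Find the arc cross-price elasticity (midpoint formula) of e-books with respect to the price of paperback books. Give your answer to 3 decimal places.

ΔQ_A = 688 − 1045 = -357; ΔP_B = 15.79 − 14 = 1.79.
Midpoints: Q̄_A = 866.5, P̄_B = 14.89.
ε = (ΔQ_A/Q̄_A)/(ΔP_B/P̄_B) = (-357/866.5)/(1.79/14.89) ≈ -3.428.

-3.428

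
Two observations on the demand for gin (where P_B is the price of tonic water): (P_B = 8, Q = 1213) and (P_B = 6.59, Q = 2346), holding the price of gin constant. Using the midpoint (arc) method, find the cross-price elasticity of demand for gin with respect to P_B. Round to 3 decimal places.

ΔQ_A = 2346 − 1213 = 1133; ΔP_B = 6.59 − 8 = -1.41.
Midpoints: Q̄_A = 1779.5, P̄_B = 7.29.
ε = (ΔQ_A/Q̄_A)/(ΔP_B/P̄_B) = (1133/1779.5)/(-1.41/7.29) ≈ -3.294.

-3.294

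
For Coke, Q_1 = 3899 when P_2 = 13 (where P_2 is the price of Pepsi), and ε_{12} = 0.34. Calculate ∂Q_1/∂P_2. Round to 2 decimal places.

ε = (∂Q_1/∂P_2)·(P_2/Q_1) ⇒ ∂Q_1/∂P_2 = ε·Q_1/P_2 = 0.34 × 3899/13 ≈ 101.97.

101.97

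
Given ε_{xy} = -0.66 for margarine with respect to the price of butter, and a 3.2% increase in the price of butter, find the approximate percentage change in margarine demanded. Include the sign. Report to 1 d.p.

-2.1%

%ΔQ ≈ ε × %ΔP of butter = -0.66 × (3.2%) = -2.1%.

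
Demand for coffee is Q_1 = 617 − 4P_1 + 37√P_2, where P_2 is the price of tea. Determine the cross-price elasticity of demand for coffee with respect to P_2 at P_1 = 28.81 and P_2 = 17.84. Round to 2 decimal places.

At P_1 = 28.81 and P_2 = 17.84: Q_1 = 658.038.
∂Q_1/∂P_2 = 37/(2√P_2) = 37/(2√17.84) = 4.3800.
ε = (∂Q_1/∂P_2)(P_2/Q_1) = 4.3800 × (17.84/658.038) ≈ 0.12.
ε > 0: substitutes.

0.12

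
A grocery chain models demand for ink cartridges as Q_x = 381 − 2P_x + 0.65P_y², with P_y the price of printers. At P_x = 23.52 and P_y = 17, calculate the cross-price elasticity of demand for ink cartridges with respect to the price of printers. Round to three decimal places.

0.720

At P_x = 23.52 and P_y = 17: Q_x = 521.81.
∂Q_x/∂P_y = 1.3P_y = 1.3(17) = 22.1000.
ε = (∂Q_x/∂P_y)(P_y/Q_x) = 22.1000 × (17/521.81) ≈ 0.720.
ε > 0: substitutes.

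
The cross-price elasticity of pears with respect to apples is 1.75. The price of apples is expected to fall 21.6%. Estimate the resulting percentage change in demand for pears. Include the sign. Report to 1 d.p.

%ΔQ ≈ ε × %ΔP of apples = 1.75 × (-21.6%) = -37.8%.

-37.8%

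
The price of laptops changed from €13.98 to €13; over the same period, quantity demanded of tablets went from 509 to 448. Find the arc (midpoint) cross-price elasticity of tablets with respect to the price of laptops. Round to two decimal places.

ΔQ_A = 448 − 509 = -61; ΔP_B = 13 − 13.98 = -0.98.
Midpoints: Q̄_A = 478.5, P̄_B = 13.49.
ε = (ΔQ_A/Q̄_A)/(ΔP_B/P̄_B) = (-61/478.5)/(-0.98/13.49) ≈ 1.75.

1.75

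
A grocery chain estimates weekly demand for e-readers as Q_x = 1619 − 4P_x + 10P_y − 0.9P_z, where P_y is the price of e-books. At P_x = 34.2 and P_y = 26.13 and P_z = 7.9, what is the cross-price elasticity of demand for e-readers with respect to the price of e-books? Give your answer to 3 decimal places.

0.150

At P_x = 34.2 and P_y = 26.13 and P_z = 7.9: Q_x = 1736.39.
∂Q_x/∂P_y = 10.
ε = (∂Q_x/∂P_y)(P_y/Q_x) = 10 × (26.13/1736.39) ≈ 0.150.
Since ε > 0, e-readers and e-books are substitutes.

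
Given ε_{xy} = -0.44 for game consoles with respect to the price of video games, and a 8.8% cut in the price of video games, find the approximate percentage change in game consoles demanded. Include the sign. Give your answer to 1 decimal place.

3.9%

%ΔQ ≈ ε × %ΔP of video games = -0.44 × (-8.8%) = 3.9%.
Demand for game consoles rises by about 3.9%.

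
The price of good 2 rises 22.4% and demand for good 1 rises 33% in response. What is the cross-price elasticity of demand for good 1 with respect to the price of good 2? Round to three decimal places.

ε = (%ΔQ of good 1) / (%ΔP of good 2) = (33%) / (22.4%) ≈ 1.473.
Positive cross-price elasticity: substitutes.

1.473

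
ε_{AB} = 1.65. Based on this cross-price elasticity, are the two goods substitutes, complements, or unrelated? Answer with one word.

substitutes

ε = 1.65 > 0, so a higher price of good B raises demand for good A: substitutes.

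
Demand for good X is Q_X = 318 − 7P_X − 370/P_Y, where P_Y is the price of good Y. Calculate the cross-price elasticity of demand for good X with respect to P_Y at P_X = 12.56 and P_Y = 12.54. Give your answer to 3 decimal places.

0.147

At P_X = 12.56 and P_Y = 12.54: Q_X = 200.574.
∂Q_X/∂P_Y = 370/P_Y² = 2.3529.
ε = (∂Q_X/∂P_Y)(P_Y/Q_X) = 2.3529 × (12.54/200.574) ≈ 0.147.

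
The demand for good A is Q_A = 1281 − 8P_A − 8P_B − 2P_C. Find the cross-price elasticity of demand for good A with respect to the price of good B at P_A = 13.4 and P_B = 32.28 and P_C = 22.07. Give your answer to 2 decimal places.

At P_A = 13.4 and P_B = 32.28 and P_C = 22.07: Q_A = 871.42.
∂Q_A/∂P_B = -8.
ε = (∂Q_A/∂P_B)(P_B/Q_A) = -8 × (32.28/871.42) ≈ -0.30.
Since ε < 0, good A and good B are complements.

-0.30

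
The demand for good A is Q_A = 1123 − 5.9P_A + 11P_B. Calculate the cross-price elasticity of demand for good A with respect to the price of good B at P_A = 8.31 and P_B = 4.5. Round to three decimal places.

0.044

At P_A = 8.31 and P_B = 4.5: Q_A = 1123.471.
∂Q_A/∂P_B = 11.
ε = (∂Q_A/∂P_B)(P_B/Q_A) = 11 × (4.5/1123.471) ≈ 0.044.
Since ε > 0, good A and good B are substitutes.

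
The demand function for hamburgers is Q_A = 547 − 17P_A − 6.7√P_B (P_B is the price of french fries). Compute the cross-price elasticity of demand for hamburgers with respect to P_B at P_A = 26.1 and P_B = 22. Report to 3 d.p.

-0.219

At P_A = 26.1 and P_B = 22: Q_A = 71.874.
∂Q_A/∂P_B = -6.7/(2√P_B) = -6.7/(2√22) = -0.7142.
ε = (∂Q_A/∂P_B)(P_B/Q_A) = -0.7142 × (22/71.874) ≈ -0.219.
ε < 0: complements.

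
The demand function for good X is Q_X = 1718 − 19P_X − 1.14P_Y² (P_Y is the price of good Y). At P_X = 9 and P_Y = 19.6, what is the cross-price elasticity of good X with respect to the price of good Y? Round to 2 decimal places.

At P_X = 9 and P_Y = 19.6: Q_X = 1109.058.
∂Q_X/∂P_Y = -2.28P_Y = -2.28(19.6) = -44.6880.
ε = (∂Q_X/∂P_Y)(P_Y/Q_X) = -44.6880 × (19.6/1109.058) ≈ -0.79.
ε < 0: complements.

-0.79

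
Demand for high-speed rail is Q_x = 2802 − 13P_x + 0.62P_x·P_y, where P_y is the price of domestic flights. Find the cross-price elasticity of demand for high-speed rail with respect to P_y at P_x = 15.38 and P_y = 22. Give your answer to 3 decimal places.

0.075

At P_x = 15.38 and P_y = 22: Q_x = 2811.843.
∂Q_x/∂P_y = 0.62P_x = 0.62(15.38) = 9.5356.
ε = (∂Q_x/∂P_y)(P_y/Q_x) = 9.5356 × (22/2811.843) ≈ 0.075.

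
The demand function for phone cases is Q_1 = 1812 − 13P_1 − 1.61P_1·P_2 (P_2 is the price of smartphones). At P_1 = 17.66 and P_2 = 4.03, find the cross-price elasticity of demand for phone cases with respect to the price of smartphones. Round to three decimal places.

At P_1 = 17.66 and P_2 = 4.03: Q_1 = 1467.837.
∂Q_1/∂P_2 = -1.61P_1 = -1.61(17.66) = -28.4326.
ε = (∂Q_1/∂P_2)(P_2/Q_1) = -28.4326 × (4.03/1467.837) ≈ -0.078.

-0.078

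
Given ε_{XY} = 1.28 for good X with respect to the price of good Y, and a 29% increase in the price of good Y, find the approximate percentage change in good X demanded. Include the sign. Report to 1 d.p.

37.1%

%ΔQ ≈ ε × %ΔP of good Y = 1.28 × (29%) = 37.1%.
Demand for good X rises by about 37.1%.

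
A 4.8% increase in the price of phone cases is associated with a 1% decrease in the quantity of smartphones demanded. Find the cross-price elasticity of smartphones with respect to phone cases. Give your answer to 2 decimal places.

-0.21

ε = (%ΔQ of smartphones) / (%ΔP of phone cases) = (-1%) / (4.8%) ≈ -0.21.
Negative cross-price elasticity: complements.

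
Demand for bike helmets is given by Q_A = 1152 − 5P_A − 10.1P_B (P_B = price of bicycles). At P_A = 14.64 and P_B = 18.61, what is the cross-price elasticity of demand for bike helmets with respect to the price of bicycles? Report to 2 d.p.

-0.21

At P_A = 14.64 and P_B = 18.61: Q_A = 890.839.
∂Q_A/∂P_B = -10.1.
ε = (∂Q_A/∂P_B)(P_B/Q_A) = -10.1 × (18.61/890.839) ≈ -0.21.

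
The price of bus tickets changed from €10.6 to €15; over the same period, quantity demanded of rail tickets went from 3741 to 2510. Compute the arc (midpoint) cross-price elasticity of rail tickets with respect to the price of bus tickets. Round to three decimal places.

ΔQ_A = 2510 − 3741 = -1231; ΔP_B = 15 − 10.6 = 4.4.
Midpoints: Q̄_A = 3125.5, P̄_B = 12.80.
ε = (ΔQ_A/Q̄_A)/(ΔP_B/P̄_B) = (-1231/3125.5)/(4.4/12.80) ≈ -1.146.
ε < 0: rail tickets and bus tickets are complements.

-1.146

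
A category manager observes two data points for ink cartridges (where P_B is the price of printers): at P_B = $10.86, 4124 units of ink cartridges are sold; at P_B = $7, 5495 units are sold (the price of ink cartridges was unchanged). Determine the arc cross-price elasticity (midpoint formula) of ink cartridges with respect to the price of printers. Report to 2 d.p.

ΔQ_A = 5495 − 4124 = 1371; ΔP_B = 7 − 10.86 = -3.86.
Midpoints: Q̄_A = 4809.5, P̄_B = 8.93.
ε = (ΔQ_A/Q̄_A)/(ΔP_B/P̄_B) = (1371/4809.5)/(-3.86/8.93) ≈ -0.66.
ε < 0: ink cartridges and printers are complements.

-0.66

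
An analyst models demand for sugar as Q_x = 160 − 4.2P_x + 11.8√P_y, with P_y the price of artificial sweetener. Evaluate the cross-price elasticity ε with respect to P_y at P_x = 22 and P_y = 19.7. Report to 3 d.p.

0.218

At P_x = 22 and P_y = 19.7: Q_x = 119.974.
∂Q_x/∂P_y = 11.8/(2√P_y) = 11.8/(2√19.7) = 1.3293.
ε = (∂Q_x/∂P_y)(P_y/Q_x) = 1.3293 × (19.7/119.974) ≈ 0.218.
ε > 0: substitutes.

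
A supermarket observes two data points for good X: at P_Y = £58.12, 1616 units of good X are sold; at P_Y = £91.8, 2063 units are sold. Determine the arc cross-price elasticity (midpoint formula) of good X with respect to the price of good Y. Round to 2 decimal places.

0.54

ΔQ_X = 2063 − 1616 = 447; ΔP_Y = 91.8 − 58.12 = 33.68.
Midpoints: Q̄_X = 1839.5, P̄_Y = 74.96.
ε = (ΔQ_X/Q̄_X)/(ΔP_Y/P̄_Y) = (447/1839.5)/(33.68/74.96) ≈ 0.54.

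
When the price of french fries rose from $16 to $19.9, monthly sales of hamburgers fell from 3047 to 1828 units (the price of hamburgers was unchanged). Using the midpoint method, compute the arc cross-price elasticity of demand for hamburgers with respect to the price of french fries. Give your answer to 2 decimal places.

ΔQ_A = 1828 − 3047 = -1219; ΔP_B = 19.9 − 16 = 3.9.
Midpoints: Q̄_A = 2437.5, P̄_B = 17.95.
ε = (ΔQ_A/Q̄_A)/(ΔP_B/P̄_B) = (-1219/2437.5)/(3.9/17.95) ≈ -2.30.

-2.30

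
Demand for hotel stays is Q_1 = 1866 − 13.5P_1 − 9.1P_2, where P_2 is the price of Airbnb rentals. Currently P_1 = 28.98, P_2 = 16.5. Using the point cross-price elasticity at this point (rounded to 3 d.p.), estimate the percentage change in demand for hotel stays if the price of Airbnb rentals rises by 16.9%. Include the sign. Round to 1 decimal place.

At P_1 = 28.98, P_2 = 16.5: Q_1 = 1324.62.
∂Q_1/∂P_2 = -9.1.
ε = (∂Q_1/∂P_2)(P_2/Q_1) = -9.1000 × 16.5/1324.62 ≈ -0.113.
%ΔQ_1 ≈ ε × %ΔP_2 = -0.113 × (16.9%) = -1.9%.

-1.9%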